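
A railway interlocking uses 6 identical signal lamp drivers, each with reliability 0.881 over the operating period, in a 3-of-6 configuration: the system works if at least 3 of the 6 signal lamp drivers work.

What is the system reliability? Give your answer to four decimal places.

0.9975

R = Σ_{i=3}^{6} C(6,i) p^i (1−p)^{6−i} with p = 0.881
C(6,3)·0.881^3·0.119^3 = 0.023046
C(6,4)·0.881^4·0.119^2 = 0.127964
C(6,5)·0.881^5·0.119^1 = 0.378946
C(6,6)·0.881^6·0.119^0 = 0.467579
Sum = 0.9975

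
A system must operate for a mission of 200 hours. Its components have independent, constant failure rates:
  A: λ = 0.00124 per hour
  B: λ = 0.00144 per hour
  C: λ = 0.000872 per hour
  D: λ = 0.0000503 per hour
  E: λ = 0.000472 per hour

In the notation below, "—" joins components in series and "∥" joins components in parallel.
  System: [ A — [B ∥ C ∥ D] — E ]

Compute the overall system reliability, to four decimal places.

0.7098

R(A) = exp(−0.00124 × 200) = 0.780360
R(B) = exp(−0.00144 × 200) = 0.749762
R(C) = exp(−0.000872 × 200) = 0.839961
R(D) = exp(−0.0000503 × 200) = 0.989990
R(E) = exp(−0.000472 × 200) = 0.909919
Parallel (B, C, and D): 1 − (1 − 0.749762)(1 − 0.839961)(1 − 0.989990) = 0.999599
Series (A, [0.999599], and E): 0.780360 × 0.999599 × 0.909919 = 0.7098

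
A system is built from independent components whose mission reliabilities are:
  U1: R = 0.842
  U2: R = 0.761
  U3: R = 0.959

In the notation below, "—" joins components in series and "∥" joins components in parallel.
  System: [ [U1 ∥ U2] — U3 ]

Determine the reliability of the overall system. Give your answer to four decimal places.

Parallel (U1 and U2): 1 − (1 − 0.842000)(1 − 0.761000) = 0.962238
Series ([0.962238] and U3): 0.962238 × 0.959000 = 0.9228

0.9228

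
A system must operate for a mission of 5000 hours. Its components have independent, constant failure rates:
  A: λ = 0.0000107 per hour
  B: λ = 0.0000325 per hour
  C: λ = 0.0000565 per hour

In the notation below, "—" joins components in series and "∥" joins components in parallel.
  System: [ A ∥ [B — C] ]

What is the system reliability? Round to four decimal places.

R(A) = exp(−0.0000107 × 5000) = 0.947906
R(B) = exp(−0.0000325 × 5000) = 0.850016
R(C) = exp(−0.0000565 × 5000) = 0.753897
Series (B and C): 0.850016 × 0.753897 = 0.640825
Parallel (A and [0.640825]): 1 − (1 − 0.947906)(1 − 0.640825) = 0.9813

0.9813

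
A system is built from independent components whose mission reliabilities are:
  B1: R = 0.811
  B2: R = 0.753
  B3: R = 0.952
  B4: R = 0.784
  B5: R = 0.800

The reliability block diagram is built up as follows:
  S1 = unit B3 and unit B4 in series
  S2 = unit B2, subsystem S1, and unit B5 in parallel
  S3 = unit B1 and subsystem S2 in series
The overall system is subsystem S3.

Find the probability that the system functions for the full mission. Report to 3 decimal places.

0.801

Series (B3 and B4): 0.95200 × 0.78400 = 0.74637
Parallel (B2, [0.74637], and B5): 1 − (1 − 0.75300)(1 − 0.74637)(1 − 0.80000) = 0.98747
Series (B1 and [0.98747]): 0.81100 × 0.98747 = 0.801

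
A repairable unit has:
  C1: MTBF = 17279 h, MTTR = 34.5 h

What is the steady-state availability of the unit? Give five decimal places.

A(C1) = MTBF/(MTBF+MTTR) = 17279/(17279+34.5) = 0.99801

0.99801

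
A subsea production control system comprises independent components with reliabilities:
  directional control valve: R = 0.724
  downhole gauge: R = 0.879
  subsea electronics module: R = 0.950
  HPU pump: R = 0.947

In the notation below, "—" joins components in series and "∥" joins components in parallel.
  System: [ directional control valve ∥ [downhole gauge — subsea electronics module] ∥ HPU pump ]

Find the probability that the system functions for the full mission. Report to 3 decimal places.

0.998

Series (downhole gauge and subsea electronics module): 0.87900 × 0.95000 = 0.83505
Parallel (directional control valve, [0.83505], and HPU pump): 1 − (1 − 0.72400)(1 − 0.83505)(1 − 0.94700) = 0.998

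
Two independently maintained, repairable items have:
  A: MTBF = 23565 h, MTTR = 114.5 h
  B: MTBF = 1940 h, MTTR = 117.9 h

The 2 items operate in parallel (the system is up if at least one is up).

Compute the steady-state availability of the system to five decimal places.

A(A) = MTBF/(MTBF+MTTR) = 23565/(23565+114.5) = 0.995165
A(B) = MTBF/(MTBF+MTTR) = 1940/(1940+117.9) = 0.942709
Parallel availability: 1 − (1 − 0.995165)(1 − 0.942709) = 0.99972

0.99972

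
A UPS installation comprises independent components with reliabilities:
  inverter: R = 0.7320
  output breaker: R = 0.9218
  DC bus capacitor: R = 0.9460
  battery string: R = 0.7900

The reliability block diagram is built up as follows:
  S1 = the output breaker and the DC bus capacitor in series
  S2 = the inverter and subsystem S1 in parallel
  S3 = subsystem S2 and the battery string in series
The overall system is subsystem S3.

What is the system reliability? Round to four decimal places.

0.7629

Series (output breaker and DC bus capacitor): 0.921800 × 0.946000 = 0.872023
Parallel (inverter and [0.872023]): 1 − (1 − 0.732000)(1 − 0.872023) = 0.965702
Series ([0.965702] and battery string): 0.965702 × 0.790000 = 0.7629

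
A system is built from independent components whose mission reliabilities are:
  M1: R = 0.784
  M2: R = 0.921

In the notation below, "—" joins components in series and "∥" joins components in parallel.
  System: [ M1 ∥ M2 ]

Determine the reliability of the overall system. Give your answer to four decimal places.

Parallel (M1 and M2): 1 − (1 − 0.784000)(1 − 0.921000) = 0.9829

0.9829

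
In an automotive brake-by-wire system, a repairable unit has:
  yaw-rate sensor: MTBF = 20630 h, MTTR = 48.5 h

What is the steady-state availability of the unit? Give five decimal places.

0.99765

A(yaw-rate sensor) = MTBF/(MTBF+MTTR) = 20630/(20630+48.5) = 0.99765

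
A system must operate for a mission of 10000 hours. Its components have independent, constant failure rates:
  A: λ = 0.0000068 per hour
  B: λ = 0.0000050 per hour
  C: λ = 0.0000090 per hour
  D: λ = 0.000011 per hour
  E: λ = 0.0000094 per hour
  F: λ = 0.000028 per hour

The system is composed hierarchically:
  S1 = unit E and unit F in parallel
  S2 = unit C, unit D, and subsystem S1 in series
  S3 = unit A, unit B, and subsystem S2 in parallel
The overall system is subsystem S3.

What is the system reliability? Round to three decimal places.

R(A) = exp(−0.0000068 × 10000) = 0.93426
R(B) = exp(−0.0000050 × 10000) = 0.95123
R(C) = exp(−0.0000090 × 10000) = 0.91393
R(D) = exp(−0.000011 × 10000) = 0.89583
R(E) = exp(−0.0000094 × 10000) = 0.91028
R(F) = exp(−0.000028 × 10000) = 0.75578
Parallel (E and F): 1 − (1 − 0.91028)(1 − 0.75578) = 0.97809
Series (C, D, and [0.97809]): 0.91393 × 0.89583 × 0.97809 = 0.80079
Parallel (A, B, and [0.80079]): 1 − (1 − 0.93426)(1 − 0.95123)(1 − 0.80079) = 0.999

0.999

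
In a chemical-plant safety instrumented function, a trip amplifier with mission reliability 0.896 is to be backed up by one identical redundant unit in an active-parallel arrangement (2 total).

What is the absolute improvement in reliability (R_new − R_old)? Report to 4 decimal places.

R_before = 0.896
R_after = 1 − (1 − 0.896)^2 = 0.9892
ΔR = 0.9892 − 0.896 = 0.0932

0.0932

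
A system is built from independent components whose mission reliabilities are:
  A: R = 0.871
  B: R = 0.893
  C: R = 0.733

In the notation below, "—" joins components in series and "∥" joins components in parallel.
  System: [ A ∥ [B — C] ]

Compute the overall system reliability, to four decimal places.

0.9554

Series (B and C): 0.893000 × 0.733000 = 0.654569
Parallel (A and [0.654569]): 1 − (1 − 0.871000)(1 − 0.654569) = 0.9554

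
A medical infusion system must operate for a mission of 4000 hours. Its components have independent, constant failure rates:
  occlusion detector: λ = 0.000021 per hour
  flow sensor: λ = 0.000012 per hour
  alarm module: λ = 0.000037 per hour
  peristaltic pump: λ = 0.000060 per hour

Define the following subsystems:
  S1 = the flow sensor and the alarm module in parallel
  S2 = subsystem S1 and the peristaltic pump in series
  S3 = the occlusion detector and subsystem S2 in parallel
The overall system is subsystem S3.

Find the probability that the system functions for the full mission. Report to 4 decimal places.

0.9824

R(occlusion detector) = exp(−0.000021 × 4000) = 0.919431
R(flow sensor) = exp(−0.000012 × 4000) = 0.953134
R(alarm module) = exp(−0.000037 × 4000) = 0.862431
R(peristaltic pump) = exp(−0.000060 × 4000) = 0.786628
Parallel (flow sensor and alarm module): 1 − (1 − 0.953134)(1 − 0.862431) = 0.993553
Series ([0.993553] and peristaltic pump): 0.993553 × 0.786628 = 0.781557
Parallel (occlusion detector and [0.781557]): 1 − (1 − 0.919431)(1 − 0.781557) = 0.9824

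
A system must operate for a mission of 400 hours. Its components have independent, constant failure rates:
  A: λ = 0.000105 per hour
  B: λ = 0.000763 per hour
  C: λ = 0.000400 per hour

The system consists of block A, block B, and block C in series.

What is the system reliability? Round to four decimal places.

0.6022

R(A) = exp(−0.000105 × 400) = 0.958870
R(B) = exp(−0.000763 × 400) = 0.736976
R(C) = exp(−0.000400 × 400) = 0.852144
Series (A, B, and C): 0.958870 × 0.736976 × 0.852144 = 0.6022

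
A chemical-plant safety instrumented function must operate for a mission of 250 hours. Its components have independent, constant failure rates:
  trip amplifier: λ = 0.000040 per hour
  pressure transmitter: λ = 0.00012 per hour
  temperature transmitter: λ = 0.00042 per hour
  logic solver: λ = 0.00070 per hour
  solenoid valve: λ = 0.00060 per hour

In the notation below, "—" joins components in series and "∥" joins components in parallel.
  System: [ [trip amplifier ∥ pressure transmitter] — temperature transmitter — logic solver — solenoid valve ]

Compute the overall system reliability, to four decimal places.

0.6503

R(trip amplifier) = exp(−0.000040 × 250) = 0.990050
R(pressure transmitter) = exp(−0.00012 × 250) = 0.970446
R(temperature transmitter) = exp(−0.00042 × 250) = 0.900325
R(logic solver) = exp(−0.00070 × 250) = 0.839457
R(solenoid valve) = exp(−0.00060 × 250) = 0.860708
Parallel (trip amplifier and pressure transmitter): 1 − (1 − 0.990050)(1 − 0.970446) = 0.999706
Series ([0.999706], temperature transmitter, logic solver, and solenoid valve): 0.999706 × 0.900325 × 0.839457 × 0.860708 = 0.6503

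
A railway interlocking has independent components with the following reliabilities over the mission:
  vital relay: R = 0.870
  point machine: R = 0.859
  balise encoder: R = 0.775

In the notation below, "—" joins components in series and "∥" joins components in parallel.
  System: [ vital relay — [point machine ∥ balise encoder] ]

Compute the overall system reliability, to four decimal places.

Parallel (point machine and balise encoder): 1 − (1 − 0.859000)(1 − 0.775000) = 0.968275
Series (vital relay and [0.968275]): 0.870000 × 0.968275 = 0.8424

0.8424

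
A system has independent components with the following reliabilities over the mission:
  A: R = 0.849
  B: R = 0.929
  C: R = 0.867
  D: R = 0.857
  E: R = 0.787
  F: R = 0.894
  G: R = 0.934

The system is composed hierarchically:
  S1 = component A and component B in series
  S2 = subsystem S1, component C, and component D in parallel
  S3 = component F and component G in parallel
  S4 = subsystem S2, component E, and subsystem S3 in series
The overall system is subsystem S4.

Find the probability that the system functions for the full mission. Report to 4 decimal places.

Series (A and B): 0.849000 × 0.929000 = 0.788721
Parallel ([0.788721], C, and D): 1 − (1 − 0.788721)(1 − 0.867000)(1 − 0.857000) = 0.995982
Parallel (F and G): 1 − (1 − 0.894000)(1 − 0.934000) = 0.993004
Series ([0.995982], E, and [0.993004]): 0.995982 × 0.787000 × 0.993004 = 0.7784

0.7784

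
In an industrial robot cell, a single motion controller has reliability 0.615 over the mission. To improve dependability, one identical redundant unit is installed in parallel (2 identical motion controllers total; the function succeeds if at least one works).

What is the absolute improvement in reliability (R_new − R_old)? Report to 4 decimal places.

0.2368

R_before = 0.615
R_after = 1 − (1 − 0.615)^2 = 0.8518
ΔR = 0.8518 − 0.615 = 0.2368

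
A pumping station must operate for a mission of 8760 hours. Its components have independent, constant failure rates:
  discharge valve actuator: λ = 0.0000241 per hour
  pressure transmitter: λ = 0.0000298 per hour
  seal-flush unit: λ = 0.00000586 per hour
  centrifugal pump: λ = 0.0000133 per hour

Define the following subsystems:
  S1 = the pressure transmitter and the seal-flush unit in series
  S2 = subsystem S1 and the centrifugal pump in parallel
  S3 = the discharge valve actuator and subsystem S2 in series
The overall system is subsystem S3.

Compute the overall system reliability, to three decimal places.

R(discharge valve actuator) = exp(−0.0000241 × 8760) = 0.80968
R(pressure transmitter) = exp(−0.0000298 × 8760) = 0.77024
R(seal-flush unit) = exp(−0.00000586 × 8760) = 0.94996
R(centrifugal pump) = exp(−0.0000133 × 8760) = 0.89002
Series (pressure transmitter and seal-flush unit): 0.77024 × 0.94996 = 0.73170
Parallel ([0.73170] and centrifugal pump): 1 − (1 − 0.73170)(1 − 0.89002) = 0.97049
Series (discharge valve actuator and [0.97049]): 0.80968 × 0.97049 = 0.786

0.786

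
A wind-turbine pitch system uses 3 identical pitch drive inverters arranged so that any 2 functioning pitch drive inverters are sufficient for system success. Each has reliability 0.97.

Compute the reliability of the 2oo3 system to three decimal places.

0.997

R = Σ_{i=2}^{3} C(3,i) p^i (1−p)^{3−i} with p = 0.97
C(3,2)·0.97^2·0.03^1 = 0.08468
C(3,3)·0.97^3·0.03^0 = 0.91267
Sum = 0.997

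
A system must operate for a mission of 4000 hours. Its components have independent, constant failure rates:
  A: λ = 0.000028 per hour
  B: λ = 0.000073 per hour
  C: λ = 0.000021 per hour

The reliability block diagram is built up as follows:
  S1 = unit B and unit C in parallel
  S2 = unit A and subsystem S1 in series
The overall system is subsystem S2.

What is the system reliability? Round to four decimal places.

R(A) = exp(−0.000028 × 4000) = 0.894044
R(B) = exp(−0.000073 × 4000) = 0.746769
R(C) = exp(−0.000021 × 4000) = 0.919431
Parallel (B and C): 1 − (1 − 0.746769)(1 − 0.919431) = 0.979597
Series (A and [0.979597]): 0.894044 × 0.979597 = 0.8758

0.8758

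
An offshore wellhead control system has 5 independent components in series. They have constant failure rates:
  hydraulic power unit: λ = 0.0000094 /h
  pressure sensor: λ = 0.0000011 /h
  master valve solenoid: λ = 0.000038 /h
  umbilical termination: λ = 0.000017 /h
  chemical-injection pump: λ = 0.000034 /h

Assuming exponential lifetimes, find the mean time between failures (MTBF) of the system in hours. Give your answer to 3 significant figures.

10100

Series of exponential components: λ_sys = Σ λ_i
λ_sys = 0.0000094 + 0.0000011 + 0.000038 + 0.000017 + 0.000034 = 9.9500e-05 /h
MTBF = 1 / λ_sys = 10100 h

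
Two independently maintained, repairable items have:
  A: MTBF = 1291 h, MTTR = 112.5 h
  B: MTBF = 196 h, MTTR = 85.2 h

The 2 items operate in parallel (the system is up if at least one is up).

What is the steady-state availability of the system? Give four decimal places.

A(A) = MTBF/(MTBF+MTTR) = 1291/(1291+112.5) = 0.919843
A(B) = MTBF/(MTBF+MTTR) = 196/(196+85.2) = 0.697013
Parallel availability: 1 − (1 − 0.919843)(1 − 0.697013) = 0.9757

0.9757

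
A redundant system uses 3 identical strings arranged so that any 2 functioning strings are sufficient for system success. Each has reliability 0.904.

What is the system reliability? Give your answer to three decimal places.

R = Σ_{i=2}^{3} C(3,i) p^i (1−p)^{3−i} with p = 0.904
C(3,2)·0.904^2·0.096^1 = 0.23536
C(3,3)·0.904^3·0.096^0 = 0.73876
Sum = 0.974

0.974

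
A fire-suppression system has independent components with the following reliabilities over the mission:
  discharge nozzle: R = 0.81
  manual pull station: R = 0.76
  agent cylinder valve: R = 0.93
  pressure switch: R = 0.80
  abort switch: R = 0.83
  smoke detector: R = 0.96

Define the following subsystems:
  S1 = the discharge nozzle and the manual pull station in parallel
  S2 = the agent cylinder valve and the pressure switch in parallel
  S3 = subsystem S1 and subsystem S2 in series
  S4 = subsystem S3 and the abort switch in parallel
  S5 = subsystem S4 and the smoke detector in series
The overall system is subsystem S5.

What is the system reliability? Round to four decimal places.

Parallel (discharge nozzle and manual pull station): 1 − (1 − 0.810000)(1 − 0.760000) = 0.954400
Parallel (agent cylinder valve and pressure switch): 1 − (1 − 0.930000)(1 − 0.800000) = 0.986000
Series ([0.954400] and [0.986000]): 0.954400 × 0.986000 = 0.941038
Parallel ([0.941038] and abort switch): 1 − (1 − 0.941038)(1 − 0.830000) = 0.989976
Series ([0.989976] and smoke detector): 0.989976 × 0.960000 = 0.9504

0.9504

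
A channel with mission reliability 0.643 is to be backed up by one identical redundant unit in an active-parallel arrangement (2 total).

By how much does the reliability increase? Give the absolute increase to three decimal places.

0.230

R_before = 0.643
R_after = 1 − (1 − 0.643)^2 = 0.873
ΔR = 0.873 − 0.643 = 0.230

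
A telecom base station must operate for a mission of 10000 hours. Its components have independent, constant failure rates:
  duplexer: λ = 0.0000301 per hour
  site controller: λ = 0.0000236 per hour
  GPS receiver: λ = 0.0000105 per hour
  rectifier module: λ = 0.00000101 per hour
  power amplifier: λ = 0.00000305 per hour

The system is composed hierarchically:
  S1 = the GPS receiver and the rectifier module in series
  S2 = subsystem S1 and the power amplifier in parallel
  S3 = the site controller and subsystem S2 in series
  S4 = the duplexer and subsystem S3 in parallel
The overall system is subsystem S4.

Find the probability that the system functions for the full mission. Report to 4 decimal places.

0.9447

R(duplexer) = exp(−0.0000301 × 10000) = 0.740078
R(site controller) = exp(−0.0000236 × 10000) = 0.789781
R(GPS receiver) = exp(−0.0000105 × 10000) = 0.900325
R(rectifier module) = exp(−0.00000101 × 10000) = 0.989951
R(power amplifier) = exp(−0.00000305 × 10000) = 0.969960
Series (GPS receiver and rectifier module): 0.900325 × 0.989951 = 0.891278
Parallel ([0.891278] and power amplifier): 1 − (1 − 0.891278)(1 − 0.969960) = 0.996734
Series (site controller and [0.996734]): 0.789781 × 0.996734 = 0.787202
Parallel (duplexer and [0.787202]): 1 − (1 − 0.740078)(1 − 0.787202) = 0.9447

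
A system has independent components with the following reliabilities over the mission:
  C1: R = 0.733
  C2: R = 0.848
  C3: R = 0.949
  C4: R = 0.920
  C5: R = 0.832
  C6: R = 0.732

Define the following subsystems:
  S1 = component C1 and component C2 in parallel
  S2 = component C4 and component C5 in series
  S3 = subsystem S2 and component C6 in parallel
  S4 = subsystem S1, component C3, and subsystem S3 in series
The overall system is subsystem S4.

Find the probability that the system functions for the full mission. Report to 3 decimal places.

0.853

Parallel (C1 and C2): 1 − (1 − 0.73300)(1 − 0.84800) = 0.95942
Series (C4 and C5): 0.92000 × 0.83200 = 0.76544
Parallel ([0.76544] and C6): 1 − (1 − 0.76544)(1 − 0.73200) = 0.93714
Series ([0.95942], C3, and [0.93714]): 0.95942 × 0.94900 × 0.93714 = 0.853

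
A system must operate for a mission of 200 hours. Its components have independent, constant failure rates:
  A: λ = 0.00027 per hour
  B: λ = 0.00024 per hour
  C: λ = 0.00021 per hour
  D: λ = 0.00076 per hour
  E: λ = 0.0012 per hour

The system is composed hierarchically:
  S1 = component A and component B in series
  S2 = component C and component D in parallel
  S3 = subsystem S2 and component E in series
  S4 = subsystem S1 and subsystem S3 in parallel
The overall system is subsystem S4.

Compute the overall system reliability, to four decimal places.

R(A) = exp(−0.00027 × 200) = 0.947432
R(B) = exp(−0.00024 × 200) = 0.953134
R(C) = exp(−0.00021 × 200) = 0.958870
R(D) = exp(−0.00076 × 200) = 0.858988
R(E) = exp(−0.0012 × 200) = 0.786628
Series (A and B): 0.947432 × 0.953134 = 0.903030
Parallel (C and D): 1 − (1 − 0.958870)(1 − 0.858988) = 0.994200
Series ([0.994200] and E): 0.994200 × 0.786628 = 0.782066
Parallel ([0.903030] and [0.782066]): 1 − (1 − 0.903030)(1 − 0.782066) = 0.9789

0.9789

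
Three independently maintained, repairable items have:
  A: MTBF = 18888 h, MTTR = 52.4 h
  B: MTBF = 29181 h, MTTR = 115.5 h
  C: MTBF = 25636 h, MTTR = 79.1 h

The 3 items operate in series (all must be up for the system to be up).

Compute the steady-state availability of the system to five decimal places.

A(A) = MTBF/(MTBF+MTTR) = 18888/(18888+52.4) = 0.997233
A(B) = MTBF/(MTBF+MTTR) = 29181/(29181+115.5) = 0.996058
A(C) = MTBF/(MTBF+MTTR) = 25636/(25636+79.1) = 0.996924
Series availability: 0.997233 × 0.996058 × 0.996924 = 0.99025

0.99025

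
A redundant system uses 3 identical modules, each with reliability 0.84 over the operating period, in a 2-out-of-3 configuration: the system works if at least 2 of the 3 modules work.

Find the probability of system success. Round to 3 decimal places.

R = Σ_{i=2}^{3} C(3,i) p^i (1−p)^{3−i} with p = 0.84
C(3,2)·0.84^2·0.16^1 = 0.33869
C(3,3)·0.84^3·0.16^0 = 0.59270
Sum = 0.931

0.931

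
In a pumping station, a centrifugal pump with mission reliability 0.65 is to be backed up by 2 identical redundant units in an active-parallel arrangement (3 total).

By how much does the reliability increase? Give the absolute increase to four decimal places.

R_before = 0.65
R_after = 1 − (1 − 0.65)^3 = 0.9571
ΔR = 0.9571 − 0.65 = 0.3071

0.3071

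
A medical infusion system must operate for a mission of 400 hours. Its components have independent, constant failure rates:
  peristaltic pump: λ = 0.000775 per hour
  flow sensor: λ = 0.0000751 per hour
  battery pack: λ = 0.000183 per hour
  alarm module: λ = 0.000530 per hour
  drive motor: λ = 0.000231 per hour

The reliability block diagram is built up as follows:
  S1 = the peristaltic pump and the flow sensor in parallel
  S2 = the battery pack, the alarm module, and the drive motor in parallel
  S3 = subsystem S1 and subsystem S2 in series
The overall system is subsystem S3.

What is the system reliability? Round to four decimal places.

0.9909

R(peristaltic pump) = exp(−0.000775 × 400) = 0.733447
R(flow sensor) = exp(−0.0000751 × 400) = 0.970407
R(battery pack) = exp(−0.000183 × 400) = 0.929415
R(alarm module) = exp(−0.000530 × 400) = 0.808965
R(drive motor) = exp(−0.000231 × 400) = 0.911740
Parallel (peristaltic pump and flow sensor): 1 − (1 − 0.733447)(1 − 0.970407) = 0.992112
Parallel (battery pack, alarm module, and drive motor): 1 − (1 − 0.929415)(1 − 0.808965)(1 − 0.911740) = 0.998810
Series ([0.992112] and [0.998810]): 0.992112 × 0.998810 = 0.9909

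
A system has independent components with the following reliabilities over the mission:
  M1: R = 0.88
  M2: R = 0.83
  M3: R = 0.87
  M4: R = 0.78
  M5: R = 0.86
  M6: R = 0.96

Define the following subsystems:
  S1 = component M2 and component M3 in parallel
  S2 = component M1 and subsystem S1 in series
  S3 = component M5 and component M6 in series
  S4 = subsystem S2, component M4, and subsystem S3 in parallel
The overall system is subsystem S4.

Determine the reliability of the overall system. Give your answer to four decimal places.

Parallel (M2 and M3): 1 − (1 − 0.830000)(1 − 0.870000) = 0.977900
Series (M1 and [0.977900]): 0.880000 × 0.977900 = 0.860552
Series (M5 and M6): 0.860000 × 0.960000 = 0.825600
Parallel ([0.860552], M4, and [0.825600]): 1 − (1 − 0.860552)(1 − 0.780000)(1 − 0.825600) = 0.9946

0.9946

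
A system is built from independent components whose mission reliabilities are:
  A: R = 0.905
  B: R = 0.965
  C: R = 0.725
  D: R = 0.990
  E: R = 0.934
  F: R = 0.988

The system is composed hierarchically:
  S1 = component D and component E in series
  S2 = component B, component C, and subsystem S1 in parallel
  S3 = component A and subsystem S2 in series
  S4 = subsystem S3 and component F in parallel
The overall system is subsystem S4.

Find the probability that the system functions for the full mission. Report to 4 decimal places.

Series (D and E): 0.990000 × 0.934000 = 0.924660
Parallel (B, C, and [0.924660]): 1 − (1 − 0.965000)(1 − 0.725000)(1 − 0.924660) = 0.999275
Series (A and [0.999275]): 0.905000 × 0.999275 = 0.904344
Parallel ([0.904344] and F): 1 − (1 − 0.904344)(1 − 0.988000) = 0.9989

0.9989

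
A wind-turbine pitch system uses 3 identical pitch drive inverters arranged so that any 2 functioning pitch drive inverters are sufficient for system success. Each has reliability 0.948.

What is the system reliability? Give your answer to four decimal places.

0.9922

R = Σ_{i=2}^{3} C(3,i) p^i (1−p)^{3−i} with p = 0.948
C(3,2)·0.948^2·0.052^1 = 0.140198
C(3,3)·0.948^3·0.052^0 = 0.851971
Sum = 0.9922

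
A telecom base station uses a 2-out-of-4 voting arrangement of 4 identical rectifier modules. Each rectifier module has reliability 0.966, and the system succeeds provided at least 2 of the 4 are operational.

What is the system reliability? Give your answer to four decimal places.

0.9998

R = Σ_{i=2}^{4} C(4,i) p^i (1−p)^{4−i} with p = 0.966
C(4,2)·0.966^2·0.034^2 = 0.006472
C(4,3)·0.966^3·0.034^1 = 0.122594
C(4,4)·0.966^4·0.034^0 = 0.870780
Sum = 0.9998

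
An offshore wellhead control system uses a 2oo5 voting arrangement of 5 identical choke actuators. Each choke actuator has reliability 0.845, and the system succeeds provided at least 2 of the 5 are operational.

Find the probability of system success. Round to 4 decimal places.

0.9975

R = Σ_{i=2}^{5} C(5,i) p^i (1−p)^{5−i} with p = 0.845
C(5,2)·0.845^2·0.155^3 = 0.026589
C(5,3)·0.845^3·0.155^2 = 0.144955
C(5,4)·0.845^4·0.155^1 = 0.395120
C(5,5)·0.845^5·0.155^0 = 0.430808
Sum = 0.9975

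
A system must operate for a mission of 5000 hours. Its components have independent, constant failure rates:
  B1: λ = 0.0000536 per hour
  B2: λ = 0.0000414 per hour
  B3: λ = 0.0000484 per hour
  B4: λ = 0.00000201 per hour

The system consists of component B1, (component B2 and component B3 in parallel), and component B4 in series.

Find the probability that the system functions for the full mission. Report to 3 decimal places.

0.727

R(B1) = exp(−0.0000536 × 5000) = 0.76491
R(B2) = exp(−0.0000414 × 5000) = 0.81302
R(B3) = exp(−0.0000484 × 5000) = 0.78506
R(B4) = exp(−0.00000201 × 5000) = 0.99000
Parallel (B2 and B3): 1 − (1 − 0.81302)(1 − 0.78506) = 0.95981
Series (B1, [0.95981], and B4): 0.76491 × 0.95981 × 0.99000 = 0.727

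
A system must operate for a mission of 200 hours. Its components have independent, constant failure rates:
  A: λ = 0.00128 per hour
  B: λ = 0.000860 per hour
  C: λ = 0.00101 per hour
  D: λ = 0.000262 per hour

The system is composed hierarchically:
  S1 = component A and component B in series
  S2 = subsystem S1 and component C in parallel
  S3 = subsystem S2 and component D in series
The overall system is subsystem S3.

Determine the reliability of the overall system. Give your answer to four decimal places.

0.8885

R(A) = exp(−0.00128 × 200) = 0.774142
R(B) = exp(−0.000860 × 200) = 0.841979
R(C) = exp(−0.00101 × 200) = 0.817095
R(D) = exp(−0.000262 × 200) = 0.948949
Series (A and B): 0.774142 × 0.841979 = 0.651811
Parallel ([0.651811] and C): 1 − (1 − 0.651811)(1 − 0.817095) = 0.936314
Series ([0.936314] and D): 0.936314 × 0.948949 = 0.8885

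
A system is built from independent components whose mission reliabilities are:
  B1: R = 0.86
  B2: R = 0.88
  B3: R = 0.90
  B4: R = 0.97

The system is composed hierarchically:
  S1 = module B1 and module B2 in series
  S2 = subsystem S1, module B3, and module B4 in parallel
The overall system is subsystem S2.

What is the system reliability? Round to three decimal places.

0.999

Series (B1 and B2): 0.86000 × 0.88000 = 0.75680
Parallel ([0.75680], B3, and B4): 1 − (1 − 0.75680)(1 − 0.90000)(1 − 0.97000) = 0.999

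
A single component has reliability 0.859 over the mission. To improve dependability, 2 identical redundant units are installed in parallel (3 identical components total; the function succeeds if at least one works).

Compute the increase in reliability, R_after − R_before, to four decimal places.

R_before = 0.859
R_after = 1 − (1 − 0.859)^3 = 0.9972
ΔR = 0.9972 − 0.859 = 0.1382

0.1382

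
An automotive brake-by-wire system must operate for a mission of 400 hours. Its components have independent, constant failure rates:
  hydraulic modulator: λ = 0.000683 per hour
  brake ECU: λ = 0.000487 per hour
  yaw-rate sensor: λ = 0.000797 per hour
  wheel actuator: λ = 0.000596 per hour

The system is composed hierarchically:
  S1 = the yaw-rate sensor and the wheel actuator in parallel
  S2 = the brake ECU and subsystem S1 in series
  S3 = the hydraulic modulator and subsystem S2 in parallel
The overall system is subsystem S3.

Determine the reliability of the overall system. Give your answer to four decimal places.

0.9463

R(hydraulic modulator) = exp(−0.000683 × 400) = 0.760941
R(brake ECU) = exp(−0.000487 × 400) = 0.822999
R(yaw-rate sensor) = exp(−0.000797 × 400) = 0.727021
R(wheel actuator) = exp(−0.000596 × 400) = 0.787887
Parallel (yaw-rate sensor and wheel actuator): 1 − (1 − 0.727021)(1 − 0.787887) = 0.942098
Series (brake ECU and [0.942098]): 0.822999 × 0.942098 = 0.775346
Parallel (hydraulic modulator and [0.775346]): 1 − (1 − 0.760941)(1 − 0.775346) = 0.9463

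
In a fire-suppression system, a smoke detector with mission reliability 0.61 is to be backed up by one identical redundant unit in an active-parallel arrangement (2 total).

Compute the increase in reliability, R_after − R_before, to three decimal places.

R_before = 0.61
R_after = 1 − (1 − 0.61)^2 = 0.848
ΔR = 0.848 − 0.61 = 0.238

0.238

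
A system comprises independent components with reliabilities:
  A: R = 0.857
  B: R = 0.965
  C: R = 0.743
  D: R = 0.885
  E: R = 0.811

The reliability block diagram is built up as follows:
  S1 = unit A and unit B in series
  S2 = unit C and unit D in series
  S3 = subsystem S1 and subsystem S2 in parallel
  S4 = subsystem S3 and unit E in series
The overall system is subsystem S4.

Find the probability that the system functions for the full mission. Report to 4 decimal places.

Series (A and B): 0.857000 × 0.965000 = 0.827005
Series (C and D): 0.743000 × 0.885000 = 0.657555
Parallel ([0.827005] and [0.657555]): 1 − (1 − 0.827005)(1 − 0.657555) = 0.940759
Series ([0.940759] and E): 0.940759 × 0.811000 = 0.7630

0.7630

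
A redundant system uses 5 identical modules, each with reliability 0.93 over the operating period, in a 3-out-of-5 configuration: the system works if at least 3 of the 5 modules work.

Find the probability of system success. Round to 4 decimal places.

0.9969

R = Σ_{i=3}^{5} C(5,i) p^i (1−p)^{5−i} with p = 0.93
C(5,3)·0.93^3·0.07^2 = 0.039413
C(5,4)·0.93^4·0.07^1 = 0.261818
C(5,5)·0.93^5·0.07^0 = 0.695688
Sum = 0.9969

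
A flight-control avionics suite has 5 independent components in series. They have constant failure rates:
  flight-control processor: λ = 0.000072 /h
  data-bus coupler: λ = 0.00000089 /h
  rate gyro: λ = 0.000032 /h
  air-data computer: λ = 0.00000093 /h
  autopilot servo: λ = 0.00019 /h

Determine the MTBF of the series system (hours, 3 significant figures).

3380

Series of exponential components: λ_sys = Σ λ_i
λ_sys = 0.000072 + 0.00000089 + 0.000032 + 0.00000093 + 0.00019 = 2.9582e-04 /h
MTBF = 1 / λ_sys = 3380 h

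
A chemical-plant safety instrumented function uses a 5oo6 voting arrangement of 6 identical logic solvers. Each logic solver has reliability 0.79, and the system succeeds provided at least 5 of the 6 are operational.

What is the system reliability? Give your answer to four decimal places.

R = Σ_{i=5}^{6} C(6,i) p^i (1−p)^{6−i} with p = 0.79
C(6,5)·0.79^5·0.21^1 = 0.387709
C(6,6)·0.79^6·0.21^0 = 0.243087
Sum = 0.6308

0.6308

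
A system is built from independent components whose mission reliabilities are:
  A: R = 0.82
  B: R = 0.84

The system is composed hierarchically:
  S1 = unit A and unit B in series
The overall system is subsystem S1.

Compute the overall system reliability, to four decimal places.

0.6888

Series (A and B): 0.820000 × 0.840000 = 0.6888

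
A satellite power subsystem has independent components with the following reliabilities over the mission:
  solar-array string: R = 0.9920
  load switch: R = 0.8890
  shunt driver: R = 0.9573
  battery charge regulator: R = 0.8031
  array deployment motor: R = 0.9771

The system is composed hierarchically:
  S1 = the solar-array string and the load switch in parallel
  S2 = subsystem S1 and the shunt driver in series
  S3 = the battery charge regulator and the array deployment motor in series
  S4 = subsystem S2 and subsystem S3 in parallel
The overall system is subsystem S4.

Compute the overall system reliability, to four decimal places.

Parallel (solar-array string and load switch): 1 − (1 − 0.992000)(1 − 0.889000) = 0.999112
Series ([0.999112] and shunt driver): 0.999112 × 0.957300 = 0.956450
Series (battery charge regulator and array deployment motor): 0.803100 × 0.977100 = 0.784709
Parallel ([0.956450] and [0.784709]): 1 − (1 − 0.956450)(1 − 0.784709) = 0.9906

0.9906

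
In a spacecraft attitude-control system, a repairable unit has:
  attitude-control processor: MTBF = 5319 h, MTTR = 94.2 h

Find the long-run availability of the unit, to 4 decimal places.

A(attitude-control processor) = MTBF/(MTBF+MTTR) = 5319/(5319+94.2) = 0.9826

0.9826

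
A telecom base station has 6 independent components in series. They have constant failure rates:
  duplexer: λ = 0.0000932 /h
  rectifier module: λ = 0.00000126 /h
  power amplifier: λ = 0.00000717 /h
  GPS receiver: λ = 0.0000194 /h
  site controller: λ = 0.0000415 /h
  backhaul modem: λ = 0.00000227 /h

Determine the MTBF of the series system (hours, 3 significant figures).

6070

Series of exponential components: λ_sys = Σ λ_i
λ_sys = 0.0000932 + 0.00000126 + 0.00000717 + 0.0000194 + 0.0000415 + 0.00000227 = 1.6480e-04 /h
MTBF = 1 / λ_sys = 6070 h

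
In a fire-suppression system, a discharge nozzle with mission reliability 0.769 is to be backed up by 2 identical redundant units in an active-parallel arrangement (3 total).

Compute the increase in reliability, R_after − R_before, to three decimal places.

R_before = 0.769
R_after = 1 − (1 − 0.769)^3 = 0.988
ΔR = 0.988 − 0.769 = 0.219

0.219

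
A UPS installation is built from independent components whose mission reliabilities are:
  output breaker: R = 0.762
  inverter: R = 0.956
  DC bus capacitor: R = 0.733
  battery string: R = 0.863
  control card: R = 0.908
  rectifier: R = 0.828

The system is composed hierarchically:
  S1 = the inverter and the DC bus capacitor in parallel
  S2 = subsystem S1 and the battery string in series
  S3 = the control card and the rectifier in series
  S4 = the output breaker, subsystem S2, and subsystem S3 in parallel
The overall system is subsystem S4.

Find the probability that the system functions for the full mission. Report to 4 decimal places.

0.9913

Parallel (inverter and DC bus capacitor): 1 − (1 − 0.956000)(1 − 0.733000) = 0.988252
Series ([0.988252] and battery string): 0.988252 × 0.863000 = 0.852861
Series (control card and rectifier): 0.908000 × 0.828000 = 0.751824
Parallel (output breaker, [0.852861], and [0.751824]): 1 − (1 − 0.762000)(1 − 0.852861)(1 − 0.751824) = 0.9913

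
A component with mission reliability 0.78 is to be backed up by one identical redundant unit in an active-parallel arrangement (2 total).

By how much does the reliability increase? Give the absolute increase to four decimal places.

R_before = 0.78
R_after = 1 − (1 − 0.78)^2 = 0.9516
ΔR = 0.9516 − 0.78 = 0.1716

0.1716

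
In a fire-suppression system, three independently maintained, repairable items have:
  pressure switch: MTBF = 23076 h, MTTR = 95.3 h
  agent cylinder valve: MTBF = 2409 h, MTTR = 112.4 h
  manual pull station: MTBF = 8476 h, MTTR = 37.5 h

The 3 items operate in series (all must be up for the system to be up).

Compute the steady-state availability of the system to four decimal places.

A(pressure switch) = MTBF/(MTBF+MTTR) = 23076/(23076+95.3) = 0.995887
A(agent cylinder valve) = MTBF/(MTBF+MTTR) = 2409/(2409+112.4) = 0.955422
A(manual pull station) = MTBF/(MTBF+MTTR) = 8476/(8476+37.5) = 0.995595
Series availability: 0.995887 × 0.955422 × 0.995595 = 0.9473

0.9473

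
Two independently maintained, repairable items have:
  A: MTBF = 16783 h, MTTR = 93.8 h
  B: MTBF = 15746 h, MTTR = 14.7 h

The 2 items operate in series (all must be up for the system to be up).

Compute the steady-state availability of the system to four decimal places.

0.9935

A(A) = MTBF/(MTBF+MTTR) = 16783/(16783+93.8) = 0.994442
A(B) = MTBF/(MTBF+MTTR) = 15746/(15746+14.7) = 0.999067
Series availability: 0.994442 × 0.999067 = 0.9935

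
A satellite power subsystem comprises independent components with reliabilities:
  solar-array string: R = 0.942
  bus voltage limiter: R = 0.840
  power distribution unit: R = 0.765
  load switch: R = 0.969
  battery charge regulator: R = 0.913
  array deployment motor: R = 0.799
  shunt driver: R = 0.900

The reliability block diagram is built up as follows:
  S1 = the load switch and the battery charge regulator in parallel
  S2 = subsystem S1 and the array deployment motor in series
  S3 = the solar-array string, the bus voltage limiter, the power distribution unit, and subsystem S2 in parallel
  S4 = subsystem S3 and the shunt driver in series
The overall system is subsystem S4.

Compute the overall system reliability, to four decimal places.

Parallel (load switch and battery charge regulator): 1 − (1 − 0.969000)(1 − 0.913000) = 0.997303
Series ([0.997303] and array deployment motor): 0.997303 × 0.799000 = 0.796845
Parallel (solar-array string, bus voltage limiter, power distribution unit, and [0.796845]): 1 − (1 − 0.942000)(1 − 0.840000)(1 − 0.765000)(1 − 0.796845) = 0.999557
Series ([0.999557] and shunt driver): 0.999557 × 0.900000 = 0.8996

0.8996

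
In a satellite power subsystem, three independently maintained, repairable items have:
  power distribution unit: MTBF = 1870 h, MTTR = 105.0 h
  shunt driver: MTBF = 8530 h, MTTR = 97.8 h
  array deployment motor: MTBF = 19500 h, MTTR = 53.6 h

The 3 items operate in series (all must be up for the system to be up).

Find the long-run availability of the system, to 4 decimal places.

A(power distribution unit) = MTBF/(MTBF+MTTR) = 1870/(1870+105.0) = 0.946835
A(shunt driver) = MTBF/(MTBF+MTTR) = 8530/(8530+97.8) = 0.988665
A(array deployment motor) = MTBF/(MTBF+MTTR) = 19500/(19500+53.6) = 0.997259
Series availability: 0.946835 × 0.988665 × 0.997259 = 0.9335

0.9335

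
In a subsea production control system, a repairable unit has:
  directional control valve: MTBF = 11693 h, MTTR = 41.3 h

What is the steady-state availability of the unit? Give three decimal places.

0.996

A(directional control valve) = MTBF/(MTBF+MTTR) = 11693/(11693+41.3) = 0.996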